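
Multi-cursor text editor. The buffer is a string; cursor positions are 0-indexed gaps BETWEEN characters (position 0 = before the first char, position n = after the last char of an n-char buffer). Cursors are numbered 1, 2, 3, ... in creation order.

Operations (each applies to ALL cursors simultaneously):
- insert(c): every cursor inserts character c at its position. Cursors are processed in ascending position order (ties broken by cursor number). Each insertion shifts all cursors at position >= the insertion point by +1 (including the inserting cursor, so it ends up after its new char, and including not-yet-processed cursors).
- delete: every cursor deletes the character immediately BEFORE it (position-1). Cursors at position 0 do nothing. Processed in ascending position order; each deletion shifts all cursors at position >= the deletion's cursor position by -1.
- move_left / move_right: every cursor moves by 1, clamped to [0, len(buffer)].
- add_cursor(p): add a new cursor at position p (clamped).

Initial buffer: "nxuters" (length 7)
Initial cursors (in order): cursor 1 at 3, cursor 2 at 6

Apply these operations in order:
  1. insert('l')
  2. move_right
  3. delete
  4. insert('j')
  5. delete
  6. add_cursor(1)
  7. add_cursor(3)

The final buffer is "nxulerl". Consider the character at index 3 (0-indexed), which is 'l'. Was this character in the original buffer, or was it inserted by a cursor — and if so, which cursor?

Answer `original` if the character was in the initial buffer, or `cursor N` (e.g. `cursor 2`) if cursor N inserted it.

After op 1 (insert('l')): buffer="nxulterls" (len 9), cursors c1@4 c2@8, authorship ...1...2.
After op 2 (move_right): buffer="nxulterls" (len 9), cursors c1@5 c2@9, authorship ...1...2.
After op 3 (delete): buffer="nxulerl" (len 7), cursors c1@4 c2@7, authorship ...1..2
After op 4 (insert('j')): buffer="nxuljerlj" (len 9), cursors c1@5 c2@9, authorship ...11..22
After op 5 (delete): buffer="nxulerl" (len 7), cursors c1@4 c2@7, authorship ...1..2
After op 6 (add_cursor(1)): buffer="nxulerl" (len 7), cursors c3@1 c1@4 c2@7, authorship ...1..2
After op 7 (add_cursor(3)): buffer="nxulerl" (len 7), cursors c3@1 c4@3 c1@4 c2@7, authorship ...1..2
Authorship (.=original, N=cursor N): . . . 1 . . 2
Index 3: author = 1

Answer: cursor 1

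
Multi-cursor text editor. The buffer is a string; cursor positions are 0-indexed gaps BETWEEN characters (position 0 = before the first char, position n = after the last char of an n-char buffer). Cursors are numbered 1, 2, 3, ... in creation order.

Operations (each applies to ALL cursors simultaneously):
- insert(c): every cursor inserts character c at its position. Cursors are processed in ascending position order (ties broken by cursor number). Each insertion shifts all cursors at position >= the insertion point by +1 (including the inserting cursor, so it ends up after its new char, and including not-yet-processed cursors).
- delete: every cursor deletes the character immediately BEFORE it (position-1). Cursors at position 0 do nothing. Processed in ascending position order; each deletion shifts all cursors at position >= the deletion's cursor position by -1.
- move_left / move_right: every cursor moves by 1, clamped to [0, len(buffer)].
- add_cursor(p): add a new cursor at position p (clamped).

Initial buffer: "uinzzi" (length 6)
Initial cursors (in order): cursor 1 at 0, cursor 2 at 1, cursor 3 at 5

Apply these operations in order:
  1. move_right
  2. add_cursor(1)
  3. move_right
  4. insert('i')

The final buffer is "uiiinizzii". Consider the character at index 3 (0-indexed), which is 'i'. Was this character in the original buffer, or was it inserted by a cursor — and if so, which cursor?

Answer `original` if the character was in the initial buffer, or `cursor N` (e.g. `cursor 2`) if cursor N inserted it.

Answer: cursor 4

Derivation:
After op 1 (move_right): buffer="uinzzi" (len 6), cursors c1@1 c2@2 c3@6, authorship ......
After op 2 (add_cursor(1)): buffer="uinzzi" (len 6), cursors c1@1 c4@1 c2@2 c3@6, authorship ......
After op 3 (move_right): buffer="uinzzi" (len 6), cursors c1@2 c4@2 c2@3 c3@6, authorship ......
After op 4 (insert('i')): buffer="uiiinizzii" (len 10), cursors c1@4 c4@4 c2@6 c3@10, authorship ..14.2...3
Authorship (.=original, N=cursor N): . . 1 4 . 2 . . . 3
Index 3: author = 4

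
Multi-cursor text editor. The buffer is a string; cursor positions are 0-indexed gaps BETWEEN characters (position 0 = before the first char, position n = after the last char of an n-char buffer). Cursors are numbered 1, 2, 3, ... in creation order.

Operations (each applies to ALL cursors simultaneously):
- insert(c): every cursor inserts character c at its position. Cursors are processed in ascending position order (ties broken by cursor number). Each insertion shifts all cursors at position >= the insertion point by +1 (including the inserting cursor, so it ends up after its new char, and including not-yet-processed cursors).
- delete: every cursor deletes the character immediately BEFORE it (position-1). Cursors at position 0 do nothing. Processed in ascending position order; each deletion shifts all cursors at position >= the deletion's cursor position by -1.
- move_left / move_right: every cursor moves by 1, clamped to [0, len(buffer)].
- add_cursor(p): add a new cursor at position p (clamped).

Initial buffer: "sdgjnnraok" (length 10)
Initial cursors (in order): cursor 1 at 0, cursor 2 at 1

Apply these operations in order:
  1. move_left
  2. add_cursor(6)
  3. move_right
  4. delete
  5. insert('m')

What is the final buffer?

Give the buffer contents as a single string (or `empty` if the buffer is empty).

After op 1 (move_left): buffer="sdgjnnraok" (len 10), cursors c1@0 c2@0, authorship ..........
After op 2 (add_cursor(6)): buffer="sdgjnnraok" (len 10), cursors c1@0 c2@0 c3@6, authorship ..........
After op 3 (move_right): buffer="sdgjnnraok" (len 10), cursors c1@1 c2@1 c3@7, authorship ..........
After op 4 (delete): buffer="dgjnnaok" (len 8), cursors c1@0 c2@0 c3@5, authorship ........
After op 5 (insert('m')): buffer="mmdgjnnmaok" (len 11), cursors c1@2 c2@2 c3@8, authorship 12.....3...

Answer: mmdgjnnmaok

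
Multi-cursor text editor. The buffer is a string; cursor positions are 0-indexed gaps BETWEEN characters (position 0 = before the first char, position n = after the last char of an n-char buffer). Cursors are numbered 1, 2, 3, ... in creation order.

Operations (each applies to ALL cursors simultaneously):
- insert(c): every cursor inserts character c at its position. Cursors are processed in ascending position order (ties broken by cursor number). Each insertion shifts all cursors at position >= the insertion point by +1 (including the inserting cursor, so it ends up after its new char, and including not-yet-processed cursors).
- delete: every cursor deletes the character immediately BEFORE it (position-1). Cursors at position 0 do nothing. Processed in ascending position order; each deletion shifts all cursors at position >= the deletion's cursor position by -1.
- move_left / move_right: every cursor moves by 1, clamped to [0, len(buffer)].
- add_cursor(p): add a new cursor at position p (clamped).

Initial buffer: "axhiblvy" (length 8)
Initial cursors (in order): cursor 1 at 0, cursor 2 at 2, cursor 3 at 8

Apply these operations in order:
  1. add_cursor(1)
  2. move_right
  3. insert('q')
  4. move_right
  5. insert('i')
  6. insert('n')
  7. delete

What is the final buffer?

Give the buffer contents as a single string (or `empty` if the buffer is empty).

Answer: aqxiqhiqiiblvyqi

Derivation:
After op 1 (add_cursor(1)): buffer="axhiblvy" (len 8), cursors c1@0 c4@1 c2@2 c3@8, authorship ........
After op 2 (move_right): buffer="axhiblvy" (len 8), cursors c1@1 c4@2 c2@3 c3@8, authorship ........
After op 3 (insert('q')): buffer="aqxqhqiblvyq" (len 12), cursors c1@2 c4@4 c2@6 c3@12, authorship .1.4.2.....3
After op 4 (move_right): buffer="aqxqhqiblvyq" (len 12), cursors c1@3 c4@5 c2@7 c3@12, authorship .1.4.2.....3
After op 5 (insert('i')): buffer="aqxiqhiqiiblvyqi" (len 16), cursors c1@4 c4@7 c2@10 c3@16, authorship .1.14.42.2....33
After op 6 (insert('n')): buffer="aqxinqhinqiinblvyqin" (len 20), cursors c1@5 c4@9 c2@13 c3@20, authorship .1.114.442.22....333
After op 7 (delete): buffer="aqxiqhiqiiblvyqi" (len 16), cursors c1@4 c4@7 c2@10 c3@16, authorship .1.14.42.2....33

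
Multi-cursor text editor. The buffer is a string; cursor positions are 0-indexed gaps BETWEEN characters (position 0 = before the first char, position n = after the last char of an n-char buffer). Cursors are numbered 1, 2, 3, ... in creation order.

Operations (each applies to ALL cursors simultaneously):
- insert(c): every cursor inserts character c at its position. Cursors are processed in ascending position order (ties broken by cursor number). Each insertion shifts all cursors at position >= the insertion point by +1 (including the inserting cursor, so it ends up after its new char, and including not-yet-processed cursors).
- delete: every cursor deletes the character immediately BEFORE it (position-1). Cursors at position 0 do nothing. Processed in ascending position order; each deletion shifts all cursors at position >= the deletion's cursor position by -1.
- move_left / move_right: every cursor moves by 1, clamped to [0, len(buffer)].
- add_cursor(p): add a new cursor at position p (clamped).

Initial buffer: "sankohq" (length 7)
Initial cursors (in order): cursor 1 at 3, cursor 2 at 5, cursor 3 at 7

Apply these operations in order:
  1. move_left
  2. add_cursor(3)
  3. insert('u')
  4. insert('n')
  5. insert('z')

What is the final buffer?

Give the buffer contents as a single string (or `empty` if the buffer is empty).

Answer: saunznunzkunzohunzq

Derivation:
After op 1 (move_left): buffer="sankohq" (len 7), cursors c1@2 c2@4 c3@6, authorship .......
After op 2 (add_cursor(3)): buffer="sankohq" (len 7), cursors c1@2 c4@3 c2@4 c3@6, authorship .......
After op 3 (insert('u')): buffer="saunukuohuq" (len 11), cursors c1@3 c4@5 c2@7 c3@10, authorship ..1.4.2..3.
After op 4 (insert('n')): buffer="saunnunkunohunq" (len 15), cursors c1@4 c4@7 c2@10 c3@14, authorship ..11.44.22..33.
After op 5 (insert('z')): buffer="saunznunzkunzohunzq" (len 19), cursors c1@5 c4@9 c2@13 c3@18, authorship ..111.444.222..333.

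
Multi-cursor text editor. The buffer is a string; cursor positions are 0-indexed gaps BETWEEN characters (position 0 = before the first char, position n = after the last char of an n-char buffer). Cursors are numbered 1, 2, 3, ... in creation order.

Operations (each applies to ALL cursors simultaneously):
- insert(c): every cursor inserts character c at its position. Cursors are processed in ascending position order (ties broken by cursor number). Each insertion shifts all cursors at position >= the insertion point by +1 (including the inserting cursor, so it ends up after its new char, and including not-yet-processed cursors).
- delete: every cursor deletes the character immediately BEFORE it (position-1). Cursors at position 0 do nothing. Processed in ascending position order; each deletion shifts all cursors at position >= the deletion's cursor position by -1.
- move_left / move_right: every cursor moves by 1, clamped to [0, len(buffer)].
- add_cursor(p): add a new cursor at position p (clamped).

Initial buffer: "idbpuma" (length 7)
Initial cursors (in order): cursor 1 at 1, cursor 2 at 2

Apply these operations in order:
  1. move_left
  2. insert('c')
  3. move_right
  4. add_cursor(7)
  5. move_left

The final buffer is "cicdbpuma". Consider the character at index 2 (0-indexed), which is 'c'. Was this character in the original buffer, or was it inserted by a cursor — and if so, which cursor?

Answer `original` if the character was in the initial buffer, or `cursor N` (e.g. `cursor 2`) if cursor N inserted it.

Answer: cursor 2

Derivation:
After op 1 (move_left): buffer="idbpuma" (len 7), cursors c1@0 c2@1, authorship .......
After op 2 (insert('c')): buffer="cicdbpuma" (len 9), cursors c1@1 c2@3, authorship 1.2......
After op 3 (move_right): buffer="cicdbpuma" (len 9), cursors c1@2 c2@4, authorship 1.2......
After op 4 (add_cursor(7)): buffer="cicdbpuma" (len 9), cursors c1@2 c2@4 c3@7, authorship 1.2......
After op 5 (move_left): buffer="cicdbpuma" (len 9), cursors c1@1 c2@3 c3@6, authorship 1.2......
Authorship (.=original, N=cursor N): 1 . 2 . . . . . .
Index 2: author = 2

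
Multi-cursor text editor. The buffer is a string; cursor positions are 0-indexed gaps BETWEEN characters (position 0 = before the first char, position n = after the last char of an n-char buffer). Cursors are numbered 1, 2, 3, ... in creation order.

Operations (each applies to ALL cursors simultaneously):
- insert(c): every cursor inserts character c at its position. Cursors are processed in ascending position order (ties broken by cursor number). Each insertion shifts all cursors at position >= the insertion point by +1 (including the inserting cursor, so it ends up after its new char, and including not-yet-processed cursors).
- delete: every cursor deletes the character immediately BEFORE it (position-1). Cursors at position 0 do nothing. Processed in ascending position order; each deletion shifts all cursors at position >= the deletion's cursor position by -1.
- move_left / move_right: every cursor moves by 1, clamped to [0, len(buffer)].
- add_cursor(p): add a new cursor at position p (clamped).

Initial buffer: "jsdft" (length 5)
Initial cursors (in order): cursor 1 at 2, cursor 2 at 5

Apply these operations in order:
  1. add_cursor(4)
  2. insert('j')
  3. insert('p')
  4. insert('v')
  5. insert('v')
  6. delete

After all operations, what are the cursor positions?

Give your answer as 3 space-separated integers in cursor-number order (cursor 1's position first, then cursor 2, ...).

Answer: 5 14 10

Derivation:
After op 1 (add_cursor(4)): buffer="jsdft" (len 5), cursors c1@2 c3@4 c2@5, authorship .....
After op 2 (insert('j')): buffer="jsjdfjtj" (len 8), cursors c1@3 c3@6 c2@8, authorship ..1..3.2
After op 3 (insert('p')): buffer="jsjpdfjptjp" (len 11), cursors c1@4 c3@8 c2@11, authorship ..11..33.22
After op 4 (insert('v')): buffer="jsjpvdfjpvtjpv" (len 14), cursors c1@5 c3@10 c2@14, authorship ..111..333.222
After op 5 (insert('v')): buffer="jsjpvvdfjpvvtjpvv" (len 17), cursors c1@6 c3@12 c2@17, authorship ..1111..3333.2222
After op 6 (delete): buffer="jsjpvdfjpvtjpv" (len 14), cursors c1@5 c3@10 c2@14, authorship ..111..333.222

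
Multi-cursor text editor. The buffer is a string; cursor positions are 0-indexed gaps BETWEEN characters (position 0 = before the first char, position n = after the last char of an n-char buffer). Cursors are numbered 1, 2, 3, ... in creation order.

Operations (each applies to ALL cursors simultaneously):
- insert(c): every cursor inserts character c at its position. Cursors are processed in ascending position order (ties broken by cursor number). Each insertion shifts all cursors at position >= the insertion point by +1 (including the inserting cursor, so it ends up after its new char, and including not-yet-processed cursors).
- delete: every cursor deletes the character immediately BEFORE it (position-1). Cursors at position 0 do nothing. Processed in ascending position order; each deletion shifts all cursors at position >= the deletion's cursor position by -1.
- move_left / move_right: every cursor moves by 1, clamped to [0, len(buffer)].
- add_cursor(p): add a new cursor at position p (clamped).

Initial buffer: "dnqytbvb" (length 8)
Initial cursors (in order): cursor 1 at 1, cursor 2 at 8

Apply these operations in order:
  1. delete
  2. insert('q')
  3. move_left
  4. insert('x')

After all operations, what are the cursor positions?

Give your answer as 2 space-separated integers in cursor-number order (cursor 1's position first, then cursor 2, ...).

Answer: 1 9

Derivation:
After op 1 (delete): buffer="nqytbv" (len 6), cursors c1@0 c2@6, authorship ......
After op 2 (insert('q')): buffer="qnqytbvq" (len 8), cursors c1@1 c2@8, authorship 1......2
After op 3 (move_left): buffer="qnqytbvq" (len 8), cursors c1@0 c2@7, authorship 1......2
After op 4 (insert('x')): buffer="xqnqytbvxq" (len 10), cursors c1@1 c2@9, authorship 11......22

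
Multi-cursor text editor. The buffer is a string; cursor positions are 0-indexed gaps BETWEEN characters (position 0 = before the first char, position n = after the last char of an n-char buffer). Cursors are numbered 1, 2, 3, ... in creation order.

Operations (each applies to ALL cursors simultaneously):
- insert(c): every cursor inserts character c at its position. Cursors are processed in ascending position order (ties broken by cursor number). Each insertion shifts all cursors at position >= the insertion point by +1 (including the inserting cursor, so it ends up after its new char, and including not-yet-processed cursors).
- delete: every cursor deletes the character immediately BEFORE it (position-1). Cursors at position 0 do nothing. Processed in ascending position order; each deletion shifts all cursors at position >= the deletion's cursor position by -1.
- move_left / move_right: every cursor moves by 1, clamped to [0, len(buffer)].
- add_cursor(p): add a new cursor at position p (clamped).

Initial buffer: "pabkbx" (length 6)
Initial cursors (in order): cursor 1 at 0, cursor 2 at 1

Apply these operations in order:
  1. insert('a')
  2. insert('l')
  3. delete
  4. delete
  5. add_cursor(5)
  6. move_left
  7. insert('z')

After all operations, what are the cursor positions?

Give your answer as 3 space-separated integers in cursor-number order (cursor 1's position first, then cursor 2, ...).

After op 1 (insert('a')): buffer="apaabkbx" (len 8), cursors c1@1 c2@3, authorship 1.2.....
After op 2 (insert('l')): buffer="alpalabkbx" (len 10), cursors c1@2 c2@5, authorship 11.22.....
After op 3 (delete): buffer="apaabkbx" (len 8), cursors c1@1 c2@3, authorship 1.2.....
After op 4 (delete): buffer="pabkbx" (len 6), cursors c1@0 c2@1, authorship ......
After op 5 (add_cursor(5)): buffer="pabkbx" (len 6), cursors c1@0 c2@1 c3@5, authorship ......
After op 6 (move_left): buffer="pabkbx" (len 6), cursors c1@0 c2@0 c3@4, authorship ......
After op 7 (insert('z')): buffer="zzpabkzbx" (len 9), cursors c1@2 c2@2 c3@7, authorship 12....3..

Answer: 2 2 7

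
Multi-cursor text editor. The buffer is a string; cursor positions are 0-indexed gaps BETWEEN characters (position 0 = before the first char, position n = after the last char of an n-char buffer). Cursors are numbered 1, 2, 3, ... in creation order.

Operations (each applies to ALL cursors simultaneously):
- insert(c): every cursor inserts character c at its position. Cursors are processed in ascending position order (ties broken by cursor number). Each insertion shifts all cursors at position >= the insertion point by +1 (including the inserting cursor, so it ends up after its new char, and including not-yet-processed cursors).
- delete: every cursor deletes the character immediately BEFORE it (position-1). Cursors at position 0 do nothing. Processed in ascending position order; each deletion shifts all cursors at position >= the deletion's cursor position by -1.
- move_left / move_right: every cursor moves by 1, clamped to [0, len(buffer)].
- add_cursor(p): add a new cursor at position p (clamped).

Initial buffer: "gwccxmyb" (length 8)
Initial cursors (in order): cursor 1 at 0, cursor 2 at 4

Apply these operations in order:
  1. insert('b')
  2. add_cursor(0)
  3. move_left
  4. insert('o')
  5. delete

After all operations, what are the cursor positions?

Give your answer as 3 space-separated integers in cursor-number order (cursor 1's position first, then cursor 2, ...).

After op 1 (insert('b')): buffer="bgwccbxmyb" (len 10), cursors c1@1 c2@6, authorship 1....2....
After op 2 (add_cursor(0)): buffer="bgwccbxmyb" (len 10), cursors c3@0 c1@1 c2@6, authorship 1....2....
After op 3 (move_left): buffer="bgwccbxmyb" (len 10), cursors c1@0 c3@0 c2@5, authorship 1....2....
After op 4 (insert('o')): buffer="oobgwccobxmyb" (len 13), cursors c1@2 c3@2 c2@8, authorship 131....22....
After op 5 (delete): buffer="bgwccbxmyb" (len 10), cursors c1@0 c3@0 c2@5, authorship 1....2....

Answer: 0 5 0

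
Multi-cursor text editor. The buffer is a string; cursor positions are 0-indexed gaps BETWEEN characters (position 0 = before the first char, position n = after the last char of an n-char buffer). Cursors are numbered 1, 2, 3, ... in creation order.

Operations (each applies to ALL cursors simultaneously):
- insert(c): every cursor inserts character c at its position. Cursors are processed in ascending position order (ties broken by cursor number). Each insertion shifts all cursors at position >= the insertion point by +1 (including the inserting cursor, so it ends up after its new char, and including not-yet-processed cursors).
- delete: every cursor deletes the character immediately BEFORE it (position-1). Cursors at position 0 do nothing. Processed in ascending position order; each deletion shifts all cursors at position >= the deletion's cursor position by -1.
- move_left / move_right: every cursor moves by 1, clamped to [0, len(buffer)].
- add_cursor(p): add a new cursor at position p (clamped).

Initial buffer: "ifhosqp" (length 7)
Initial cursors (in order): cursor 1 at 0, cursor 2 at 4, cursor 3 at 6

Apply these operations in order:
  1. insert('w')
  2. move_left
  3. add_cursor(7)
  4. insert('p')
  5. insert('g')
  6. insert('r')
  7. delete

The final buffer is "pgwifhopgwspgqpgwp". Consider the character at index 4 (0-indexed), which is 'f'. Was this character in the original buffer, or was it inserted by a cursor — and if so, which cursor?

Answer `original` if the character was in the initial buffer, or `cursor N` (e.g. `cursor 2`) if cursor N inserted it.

Answer: original

Derivation:
After op 1 (insert('w')): buffer="wifhowsqwp" (len 10), cursors c1@1 c2@6 c3@9, authorship 1....2..3.
After op 2 (move_left): buffer="wifhowsqwp" (len 10), cursors c1@0 c2@5 c3@8, authorship 1....2..3.
After op 3 (add_cursor(7)): buffer="wifhowsqwp" (len 10), cursors c1@0 c2@5 c4@7 c3@8, authorship 1....2..3.
After op 4 (insert('p')): buffer="pwifhopwspqpwp" (len 14), cursors c1@1 c2@7 c4@10 c3@12, authorship 11....22.4.33.
After op 5 (insert('g')): buffer="pgwifhopgwspgqpgwp" (len 18), cursors c1@2 c2@9 c4@13 c3@16, authorship 111....222.44.333.
After op 6 (insert('r')): buffer="pgrwifhopgrwspgrqpgrwp" (len 22), cursors c1@3 c2@11 c4@16 c3@20, authorship 1111....2222.444.3333.
After op 7 (delete): buffer="pgwifhopgwspgqpgwp" (len 18), cursors c1@2 c2@9 c4@13 c3@16, authorship 111....222.44.333.
Authorship (.=original, N=cursor N): 1 1 1 . . . . 2 2 2 . 4 4 . 3 3 3 .
Index 4: author = original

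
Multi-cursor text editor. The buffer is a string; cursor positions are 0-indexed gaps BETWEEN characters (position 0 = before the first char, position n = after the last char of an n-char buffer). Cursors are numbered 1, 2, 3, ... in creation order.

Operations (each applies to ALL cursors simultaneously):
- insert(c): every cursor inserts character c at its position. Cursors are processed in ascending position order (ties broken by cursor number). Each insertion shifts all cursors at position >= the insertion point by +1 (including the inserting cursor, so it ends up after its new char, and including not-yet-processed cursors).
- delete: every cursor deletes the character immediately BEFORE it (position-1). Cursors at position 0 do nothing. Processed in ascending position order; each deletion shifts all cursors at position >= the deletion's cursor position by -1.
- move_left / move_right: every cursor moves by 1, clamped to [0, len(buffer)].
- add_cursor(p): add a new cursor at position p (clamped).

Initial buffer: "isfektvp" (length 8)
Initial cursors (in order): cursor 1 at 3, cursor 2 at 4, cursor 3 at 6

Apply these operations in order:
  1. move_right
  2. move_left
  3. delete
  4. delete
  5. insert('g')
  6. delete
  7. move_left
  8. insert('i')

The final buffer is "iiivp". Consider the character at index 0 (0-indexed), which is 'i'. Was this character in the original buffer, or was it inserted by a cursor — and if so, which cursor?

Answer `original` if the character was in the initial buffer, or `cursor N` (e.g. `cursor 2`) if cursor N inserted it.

Answer: cursor 1

Derivation:
After op 1 (move_right): buffer="isfektvp" (len 8), cursors c1@4 c2@5 c3@7, authorship ........
After op 2 (move_left): buffer="isfektvp" (len 8), cursors c1@3 c2@4 c3@6, authorship ........
After op 3 (delete): buffer="iskvp" (len 5), cursors c1@2 c2@2 c3@3, authorship .....
After op 4 (delete): buffer="vp" (len 2), cursors c1@0 c2@0 c3@0, authorship ..
After op 5 (insert('g')): buffer="gggvp" (len 5), cursors c1@3 c2@3 c3@3, authorship 123..
After op 6 (delete): buffer="vp" (len 2), cursors c1@0 c2@0 c3@0, authorship ..
After op 7 (move_left): buffer="vp" (len 2), cursors c1@0 c2@0 c3@0, authorship ..
After op 8 (insert('i')): buffer="iiivp" (len 5), cursors c1@3 c2@3 c3@3, authorship 123..
Authorship (.=original, N=cursor N): 1 2 3 . .
Index 0: author = 1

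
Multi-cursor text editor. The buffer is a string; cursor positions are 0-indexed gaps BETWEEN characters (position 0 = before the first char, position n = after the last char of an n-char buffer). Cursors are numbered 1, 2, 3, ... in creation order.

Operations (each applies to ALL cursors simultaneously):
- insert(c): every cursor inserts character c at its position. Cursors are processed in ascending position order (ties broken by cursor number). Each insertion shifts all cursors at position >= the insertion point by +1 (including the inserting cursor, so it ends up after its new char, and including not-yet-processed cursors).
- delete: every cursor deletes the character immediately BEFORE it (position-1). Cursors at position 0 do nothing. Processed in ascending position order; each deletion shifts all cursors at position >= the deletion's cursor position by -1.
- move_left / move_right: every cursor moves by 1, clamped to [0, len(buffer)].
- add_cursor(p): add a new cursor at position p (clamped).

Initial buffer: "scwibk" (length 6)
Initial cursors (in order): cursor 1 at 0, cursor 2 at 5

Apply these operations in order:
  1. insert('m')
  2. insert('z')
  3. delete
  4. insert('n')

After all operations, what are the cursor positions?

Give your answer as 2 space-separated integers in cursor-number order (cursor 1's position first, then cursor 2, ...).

After op 1 (insert('m')): buffer="mscwibmk" (len 8), cursors c1@1 c2@7, authorship 1.....2.
After op 2 (insert('z')): buffer="mzscwibmzk" (len 10), cursors c1@2 c2@9, authorship 11.....22.
After op 3 (delete): buffer="mscwibmk" (len 8), cursors c1@1 c2@7, authorship 1.....2.
After op 4 (insert('n')): buffer="mnscwibmnk" (len 10), cursors c1@2 c2@9, authorship 11.....22.

Answer: 2 9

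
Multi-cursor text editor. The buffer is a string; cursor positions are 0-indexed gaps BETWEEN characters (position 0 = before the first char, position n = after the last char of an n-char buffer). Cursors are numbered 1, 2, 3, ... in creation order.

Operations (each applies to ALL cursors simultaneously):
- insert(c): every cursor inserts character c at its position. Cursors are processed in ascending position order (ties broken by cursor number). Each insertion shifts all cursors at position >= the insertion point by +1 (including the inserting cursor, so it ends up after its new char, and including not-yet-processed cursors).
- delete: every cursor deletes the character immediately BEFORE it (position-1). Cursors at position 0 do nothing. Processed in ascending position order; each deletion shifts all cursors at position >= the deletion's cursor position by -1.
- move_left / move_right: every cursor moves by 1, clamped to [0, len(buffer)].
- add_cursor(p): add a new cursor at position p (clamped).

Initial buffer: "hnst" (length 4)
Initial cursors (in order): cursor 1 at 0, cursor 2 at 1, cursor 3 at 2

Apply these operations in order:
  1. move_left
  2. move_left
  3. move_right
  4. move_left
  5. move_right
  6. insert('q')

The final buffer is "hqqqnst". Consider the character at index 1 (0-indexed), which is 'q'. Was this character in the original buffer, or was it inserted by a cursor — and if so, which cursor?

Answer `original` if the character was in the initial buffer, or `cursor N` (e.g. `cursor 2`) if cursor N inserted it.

After op 1 (move_left): buffer="hnst" (len 4), cursors c1@0 c2@0 c3@1, authorship ....
After op 2 (move_left): buffer="hnst" (len 4), cursors c1@0 c2@0 c3@0, authorship ....
After op 3 (move_right): buffer="hnst" (len 4), cursors c1@1 c2@1 c3@1, authorship ....
After op 4 (move_left): buffer="hnst" (len 4), cursors c1@0 c2@0 c3@0, authorship ....
After op 5 (move_right): buffer="hnst" (len 4), cursors c1@1 c2@1 c3@1, authorship ....
After op 6 (insert('q')): buffer="hqqqnst" (len 7), cursors c1@4 c2@4 c3@4, authorship .123...
Authorship (.=original, N=cursor N): . 1 2 3 . . .
Index 1: author = 1

Answer: cursor 1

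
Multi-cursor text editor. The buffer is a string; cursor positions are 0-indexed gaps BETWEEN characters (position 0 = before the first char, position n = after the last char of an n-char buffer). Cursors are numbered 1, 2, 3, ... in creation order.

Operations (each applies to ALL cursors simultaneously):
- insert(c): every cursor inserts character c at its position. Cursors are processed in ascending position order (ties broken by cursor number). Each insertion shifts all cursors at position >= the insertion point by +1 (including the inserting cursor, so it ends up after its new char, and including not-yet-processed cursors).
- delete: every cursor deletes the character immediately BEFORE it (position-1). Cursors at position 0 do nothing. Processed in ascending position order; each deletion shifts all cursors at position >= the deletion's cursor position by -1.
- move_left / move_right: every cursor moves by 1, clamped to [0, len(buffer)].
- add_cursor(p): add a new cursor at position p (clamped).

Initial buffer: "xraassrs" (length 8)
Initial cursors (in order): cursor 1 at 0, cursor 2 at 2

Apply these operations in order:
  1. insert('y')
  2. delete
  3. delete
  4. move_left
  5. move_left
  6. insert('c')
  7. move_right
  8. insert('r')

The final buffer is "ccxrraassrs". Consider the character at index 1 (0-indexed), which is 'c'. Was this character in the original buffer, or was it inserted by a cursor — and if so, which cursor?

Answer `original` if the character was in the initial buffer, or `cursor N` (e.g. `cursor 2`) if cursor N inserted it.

Answer: cursor 2

Derivation:
After op 1 (insert('y')): buffer="yxryaassrs" (len 10), cursors c1@1 c2@4, authorship 1..2......
After op 2 (delete): buffer="xraassrs" (len 8), cursors c1@0 c2@2, authorship ........
After op 3 (delete): buffer="xaassrs" (len 7), cursors c1@0 c2@1, authorship .......
After op 4 (move_left): buffer="xaassrs" (len 7), cursors c1@0 c2@0, authorship .......
After op 5 (move_left): buffer="xaassrs" (len 7), cursors c1@0 c2@0, authorship .......
After op 6 (insert('c')): buffer="ccxaassrs" (len 9), cursors c1@2 c2@2, authorship 12.......
After op 7 (move_right): buffer="ccxaassrs" (len 9), cursors c1@3 c2@3, authorship 12.......
After op 8 (insert('r')): buffer="ccxrraassrs" (len 11), cursors c1@5 c2@5, authorship 12.12......
Authorship (.=original, N=cursor N): 1 2 . 1 2 . . . . . .
Index 1: author = 2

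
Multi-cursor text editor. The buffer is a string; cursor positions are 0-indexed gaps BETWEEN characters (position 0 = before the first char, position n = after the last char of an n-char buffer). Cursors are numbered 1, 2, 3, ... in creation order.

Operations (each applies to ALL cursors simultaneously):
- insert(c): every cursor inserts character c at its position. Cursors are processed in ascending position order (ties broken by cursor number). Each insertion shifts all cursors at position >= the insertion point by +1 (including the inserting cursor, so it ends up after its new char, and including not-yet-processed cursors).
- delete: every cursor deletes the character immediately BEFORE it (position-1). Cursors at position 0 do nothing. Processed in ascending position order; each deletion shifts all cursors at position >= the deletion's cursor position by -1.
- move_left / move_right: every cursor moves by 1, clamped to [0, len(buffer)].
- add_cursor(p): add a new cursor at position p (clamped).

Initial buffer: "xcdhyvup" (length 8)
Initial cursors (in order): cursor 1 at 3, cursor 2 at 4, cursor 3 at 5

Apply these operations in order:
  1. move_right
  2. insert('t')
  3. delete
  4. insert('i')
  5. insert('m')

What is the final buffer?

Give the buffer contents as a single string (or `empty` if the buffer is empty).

After op 1 (move_right): buffer="xcdhyvup" (len 8), cursors c1@4 c2@5 c3@6, authorship ........
After op 2 (insert('t')): buffer="xcdhtytvtup" (len 11), cursors c1@5 c2@7 c3@9, authorship ....1.2.3..
After op 3 (delete): buffer="xcdhyvup" (len 8), cursors c1@4 c2@5 c3@6, authorship ........
After op 4 (insert('i')): buffer="xcdhiyiviup" (len 11), cursors c1@5 c2@7 c3@9, authorship ....1.2.3..
After op 5 (insert('m')): buffer="xcdhimyimvimup" (len 14), cursors c1@6 c2@9 c3@12, authorship ....11.22.33..

Answer: xcdhimyimvimup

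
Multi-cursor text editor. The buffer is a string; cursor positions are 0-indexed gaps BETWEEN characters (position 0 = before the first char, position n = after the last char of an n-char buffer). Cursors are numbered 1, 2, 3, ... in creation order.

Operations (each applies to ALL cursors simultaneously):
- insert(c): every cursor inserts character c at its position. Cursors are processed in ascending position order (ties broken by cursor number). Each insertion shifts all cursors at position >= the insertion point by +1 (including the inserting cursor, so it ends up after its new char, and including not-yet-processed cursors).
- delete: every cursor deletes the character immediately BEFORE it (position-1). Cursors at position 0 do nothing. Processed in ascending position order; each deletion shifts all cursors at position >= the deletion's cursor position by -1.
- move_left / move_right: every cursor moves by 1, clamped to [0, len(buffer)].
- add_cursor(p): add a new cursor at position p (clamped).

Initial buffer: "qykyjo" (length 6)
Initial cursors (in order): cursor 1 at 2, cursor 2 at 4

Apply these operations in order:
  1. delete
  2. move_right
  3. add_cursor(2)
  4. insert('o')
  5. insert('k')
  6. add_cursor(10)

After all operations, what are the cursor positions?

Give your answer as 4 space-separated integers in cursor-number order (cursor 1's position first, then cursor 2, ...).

After op 1 (delete): buffer="qkjo" (len 4), cursors c1@1 c2@2, authorship ....
After op 2 (move_right): buffer="qkjo" (len 4), cursors c1@2 c2@3, authorship ....
After op 3 (add_cursor(2)): buffer="qkjo" (len 4), cursors c1@2 c3@2 c2@3, authorship ....
After op 4 (insert('o')): buffer="qkoojoo" (len 7), cursors c1@4 c3@4 c2@6, authorship ..13.2.
After op 5 (insert('k')): buffer="qkookkjoko" (len 10), cursors c1@6 c3@6 c2@9, authorship ..1313.22.
After op 6 (add_cursor(10)): buffer="qkookkjoko" (len 10), cursors c1@6 c3@6 c2@9 c4@10, authorship ..1313.22.

Answer: 6 9 6 10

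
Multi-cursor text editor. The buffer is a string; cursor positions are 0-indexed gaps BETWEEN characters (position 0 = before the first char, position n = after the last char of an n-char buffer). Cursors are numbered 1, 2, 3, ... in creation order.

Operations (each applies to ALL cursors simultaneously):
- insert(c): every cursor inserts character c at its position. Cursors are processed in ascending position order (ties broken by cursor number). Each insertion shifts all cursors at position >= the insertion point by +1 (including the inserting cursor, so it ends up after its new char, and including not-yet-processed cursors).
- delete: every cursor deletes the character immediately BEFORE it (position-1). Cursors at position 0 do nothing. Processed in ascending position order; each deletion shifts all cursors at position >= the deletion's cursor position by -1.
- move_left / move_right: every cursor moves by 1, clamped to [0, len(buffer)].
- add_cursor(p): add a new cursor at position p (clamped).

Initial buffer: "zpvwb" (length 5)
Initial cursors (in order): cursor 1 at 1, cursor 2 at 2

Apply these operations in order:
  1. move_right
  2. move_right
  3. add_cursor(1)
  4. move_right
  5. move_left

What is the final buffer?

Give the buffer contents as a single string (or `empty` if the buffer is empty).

After op 1 (move_right): buffer="zpvwb" (len 5), cursors c1@2 c2@3, authorship .....
After op 2 (move_right): buffer="zpvwb" (len 5), cursors c1@3 c2@4, authorship .....
After op 3 (add_cursor(1)): buffer="zpvwb" (len 5), cursors c3@1 c1@3 c2@4, authorship .....
After op 4 (move_right): buffer="zpvwb" (len 5), cursors c3@2 c1@4 c2@5, authorship .....
After op 5 (move_left): buffer="zpvwb" (len 5), cursors c3@1 c1@3 c2@4, authorship .....

Answer: zpvwb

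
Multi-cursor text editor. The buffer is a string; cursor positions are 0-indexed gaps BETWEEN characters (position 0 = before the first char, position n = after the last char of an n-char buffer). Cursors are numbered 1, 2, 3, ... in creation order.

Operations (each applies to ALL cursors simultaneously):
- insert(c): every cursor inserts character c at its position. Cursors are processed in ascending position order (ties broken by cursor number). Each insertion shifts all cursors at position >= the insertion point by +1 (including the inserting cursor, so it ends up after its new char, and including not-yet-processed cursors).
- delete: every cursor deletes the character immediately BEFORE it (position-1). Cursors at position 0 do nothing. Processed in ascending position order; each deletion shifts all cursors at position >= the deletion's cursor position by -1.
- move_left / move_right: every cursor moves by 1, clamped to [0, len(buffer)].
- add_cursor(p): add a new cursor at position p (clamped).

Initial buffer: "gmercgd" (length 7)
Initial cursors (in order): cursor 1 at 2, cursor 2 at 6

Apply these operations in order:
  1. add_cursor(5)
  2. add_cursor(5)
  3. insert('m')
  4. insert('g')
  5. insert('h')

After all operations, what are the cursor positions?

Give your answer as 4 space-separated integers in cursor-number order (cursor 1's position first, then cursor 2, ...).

After op 1 (add_cursor(5)): buffer="gmercgd" (len 7), cursors c1@2 c3@5 c2@6, authorship .......
After op 2 (add_cursor(5)): buffer="gmercgd" (len 7), cursors c1@2 c3@5 c4@5 c2@6, authorship .......
After op 3 (insert('m')): buffer="gmmercmmgmd" (len 11), cursors c1@3 c3@8 c4@8 c2@10, authorship ..1...34.2.
After op 4 (insert('g')): buffer="gmmgercmmgggmgd" (len 15), cursors c1@4 c3@11 c4@11 c2@14, authorship ..11...3434.22.
After op 5 (insert('h')): buffer="gmmghercmmgghhgmghd" (len 19), cursors c1@5 c3@14 c4@14 c2@18, authorship ..111...343434.222.

Answer: 5 18 14 14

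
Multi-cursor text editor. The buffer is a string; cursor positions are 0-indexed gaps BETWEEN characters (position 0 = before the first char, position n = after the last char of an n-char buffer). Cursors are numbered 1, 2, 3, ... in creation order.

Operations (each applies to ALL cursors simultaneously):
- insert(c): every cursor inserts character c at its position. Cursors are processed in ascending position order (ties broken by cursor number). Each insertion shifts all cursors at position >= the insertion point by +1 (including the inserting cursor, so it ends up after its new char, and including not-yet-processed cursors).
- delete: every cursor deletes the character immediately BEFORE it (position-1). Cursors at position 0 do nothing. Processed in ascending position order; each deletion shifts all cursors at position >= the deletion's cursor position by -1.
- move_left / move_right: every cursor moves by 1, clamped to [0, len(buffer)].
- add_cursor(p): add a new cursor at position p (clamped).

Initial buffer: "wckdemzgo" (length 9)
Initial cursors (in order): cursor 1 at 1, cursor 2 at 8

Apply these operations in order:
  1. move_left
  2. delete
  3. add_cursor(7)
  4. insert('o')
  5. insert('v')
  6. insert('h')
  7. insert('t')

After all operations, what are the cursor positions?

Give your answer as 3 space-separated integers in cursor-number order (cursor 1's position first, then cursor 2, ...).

Answer: 4 14 19

Derivation:
After op 1 (move_left): buffer="wckdemzgo" (len 9), cursors c1@0 c2@7, authorship .........
After op 2 (delete): buffer="wckdemgo" (len 8), cursors c1@0 c2@6, authorship ........
After op 3 (add_cursor(7)): buffer="wckdemgo" (len 8), cursors c1@0 c2@6 c3@7, authorship ........
After op 4 (insert('o')): buffer="owckdemogoo" (len 11), cursors c1@1 c2@8 c3@10, authorship 1......2.3.
After op 5 (insert('v')): buffer="ovwckdemovgovo" (len 14), cursors c1@2 c2@10 c3@13, authorship 11......22.33.
After op 6 (insert('h')): buffer="ovhwckdemovhgovho" (len 17), cursors c1@3 c2@12 c3@16, authorship 111......222.333.
After op 7 (insert('t')): buffer="ovhtwckdemovhtgovhto" (len 20), cursors c1@4 c2@14 c3@19, authorship 1111......2222.3333.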